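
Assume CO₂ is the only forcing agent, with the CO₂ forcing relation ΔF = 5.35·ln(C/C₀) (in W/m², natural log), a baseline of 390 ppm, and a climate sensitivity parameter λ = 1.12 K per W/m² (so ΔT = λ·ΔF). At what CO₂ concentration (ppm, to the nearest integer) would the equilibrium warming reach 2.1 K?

Required forcing: ΔF = ΔT/λ = 2.1/1.12 = 1.8750 W/m².
Then ln(C/390) = ΔF/5.35 = 1.8750/5.35 = 0.35047.
So C = 390 × e^0.35047 = 390 × 1.41973 = 553.69 ppm.

C ≈ 554 ppm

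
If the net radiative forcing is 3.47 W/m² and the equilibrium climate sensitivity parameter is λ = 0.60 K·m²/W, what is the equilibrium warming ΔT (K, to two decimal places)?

ΔT = λ ΔF = 0.60 × 3.47 = 2.0820 K.

ΔT = 2.08 K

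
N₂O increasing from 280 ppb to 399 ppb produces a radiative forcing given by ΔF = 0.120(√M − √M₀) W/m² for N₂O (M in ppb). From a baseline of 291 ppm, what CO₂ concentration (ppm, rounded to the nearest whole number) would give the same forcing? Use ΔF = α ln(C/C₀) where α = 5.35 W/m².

C ≈ 313 ppm

N₂O forcing: 0.120 × (√399 − √280) = 0.120 × (19.9750 − 16.7332) = 0.120 × 3.2418 = 0.38902 W/m².
Set 5.35 ln(C/291) = 0.38902: ln(C/291) = 0.38902/5.35 = 0.07271, so C = 291 × e^0.07271 = 291 × 1.07542 = 312.95 ppm.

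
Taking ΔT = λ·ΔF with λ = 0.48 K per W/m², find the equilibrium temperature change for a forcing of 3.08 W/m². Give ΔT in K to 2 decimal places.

ΔT = 1.48 K

ΔT = λ ΔF = 0.48 × 3.08 = 1.4784 K.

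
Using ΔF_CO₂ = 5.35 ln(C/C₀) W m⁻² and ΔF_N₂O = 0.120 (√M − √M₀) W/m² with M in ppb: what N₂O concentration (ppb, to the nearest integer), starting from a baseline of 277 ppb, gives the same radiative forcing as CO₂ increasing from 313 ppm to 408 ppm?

M ≈ 810 ppb

CO₂ forcing: 5.35 × ln(408/313) = 5.35 × 0.265064 = 1.41809 W/m².
Set 0.120(√M − √277) = 1.41809: √M = 1.41809/0.120 + √277 = 11.8174 + 16.6433 = 28.4607.
M = (28.4607)² = 810.01 ppb.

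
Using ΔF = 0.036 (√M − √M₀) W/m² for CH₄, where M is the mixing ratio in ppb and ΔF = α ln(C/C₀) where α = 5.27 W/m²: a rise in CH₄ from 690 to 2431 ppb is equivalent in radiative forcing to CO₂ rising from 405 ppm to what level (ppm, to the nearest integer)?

C ≈ 474 ppm

CH₄ forcing: 0.036 × (√2431 − √690) = 0.036 × (49.3052 − 26.2679) = 0.036 × 23.0373 = 0.82934 W/m².
Set 5.27 ln(C/405) = 0.82934: ln(C/405) = 0.82934/5.27 = 0.15737, so C = 405 × e^0.15737 = 405 × 1.17043 = 474.02 ppm.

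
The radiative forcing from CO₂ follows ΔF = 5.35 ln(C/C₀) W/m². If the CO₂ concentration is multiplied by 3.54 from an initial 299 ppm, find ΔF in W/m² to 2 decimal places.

ΔF = 5.35 × ln(3.54) = 5.35 × 1.26413 = 6.7631 W/m².

ΔF = 6.76 W/m²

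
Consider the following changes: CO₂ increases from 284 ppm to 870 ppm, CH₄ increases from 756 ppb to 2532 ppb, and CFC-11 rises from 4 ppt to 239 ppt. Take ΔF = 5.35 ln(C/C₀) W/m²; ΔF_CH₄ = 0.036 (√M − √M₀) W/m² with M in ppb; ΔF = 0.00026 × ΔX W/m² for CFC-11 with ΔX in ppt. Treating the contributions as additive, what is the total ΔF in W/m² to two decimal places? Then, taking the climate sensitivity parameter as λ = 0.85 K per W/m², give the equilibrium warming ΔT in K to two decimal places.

CO₂: 5.35 × ln(870/284) = 5.35 × ln(3.06338) = 5.35 × 1.11952 = 5.9894 W/m².
CH₄: 0.036 × (√2532 − √756) = 0.036 × (50.3190 − 27.4955) = 0.036 × 22.8235 = 0.8216 W/m².
CFC-11: ΔF = 0.00026 × (239 − 4) = 0.00026 × 235 = 0.0611 W/m².
Total ΔF = 5.9894 + 0.8216 + 0.0611 = 6.8721 W/m².
ΔT = λ ΔF = 0.85 × 6.87 = 5.8395 K.

ΔF = 6.87 W/m²; ΔT = 5.84 K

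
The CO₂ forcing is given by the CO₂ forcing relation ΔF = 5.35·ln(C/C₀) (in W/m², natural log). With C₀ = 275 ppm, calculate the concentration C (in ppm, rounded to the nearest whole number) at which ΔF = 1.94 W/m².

C ≈ 395 ppm

Set 5.35 ln(C/275) = 1.94, so ln(C/275) = 1.94/5.35 = 0.36262.
Then C/275 = e^0.36262 = 1.43709, giving C = 275 × 1.43709 = 395.20 ppm.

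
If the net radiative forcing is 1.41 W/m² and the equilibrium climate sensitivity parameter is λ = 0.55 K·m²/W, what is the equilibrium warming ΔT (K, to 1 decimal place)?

ΔT = 0.8 K

ΔT = λ ΔF = 0.55 × 1.41 = 0.7755 K.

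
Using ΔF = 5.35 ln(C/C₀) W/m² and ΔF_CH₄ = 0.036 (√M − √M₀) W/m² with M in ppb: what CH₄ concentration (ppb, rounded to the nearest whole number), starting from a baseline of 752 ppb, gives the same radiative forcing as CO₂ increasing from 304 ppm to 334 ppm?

M ≈ 1715 ppb

CO₂ forcing: 5.35 × ln(334/304) = 5.35 × 0.094113 = 0.50350 W/m².
Set 0.036(√M − √752) = 0.50350: √M = 0.50350/0.036 + √752 = 13.9861 + 27.4226 = 41.4087.
M = (41.4087)² = 1714.68 ppb.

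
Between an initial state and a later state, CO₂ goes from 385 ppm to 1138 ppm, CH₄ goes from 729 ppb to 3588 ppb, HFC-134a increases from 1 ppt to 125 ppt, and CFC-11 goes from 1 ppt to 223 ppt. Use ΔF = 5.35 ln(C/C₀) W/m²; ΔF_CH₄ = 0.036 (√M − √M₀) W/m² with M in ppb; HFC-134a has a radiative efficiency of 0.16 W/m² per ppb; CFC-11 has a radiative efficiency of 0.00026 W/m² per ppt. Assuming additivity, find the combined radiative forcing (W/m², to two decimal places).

ΔF = 7.06 W/m²

CO₂: 5.35 × ln(1138/385) = 5.35 × ln(2.95584) = 5.35 × 1.08378 = 5.7982 W/m².
CH₄: 0.036 × (√3588 − √729) = 0.036 × (59.8999 − 27.0000) = 0.036 × 32.8999 = 1.1844 W/m².
HFC-134a: Δ = 125 − 1 = 124 ppt = 0.124 ppb; ΔF = 0.16 × 0.124 = 0.0198 W/m².
CFC-11: ΔF = 0.00026 × (223 − 1) = 0.00026 × 222 = 0.0577 W/m².
Total ΔF = 5.7982 + 1.1844 + 0.0198 + 0.0577 = 7.0601 W/m².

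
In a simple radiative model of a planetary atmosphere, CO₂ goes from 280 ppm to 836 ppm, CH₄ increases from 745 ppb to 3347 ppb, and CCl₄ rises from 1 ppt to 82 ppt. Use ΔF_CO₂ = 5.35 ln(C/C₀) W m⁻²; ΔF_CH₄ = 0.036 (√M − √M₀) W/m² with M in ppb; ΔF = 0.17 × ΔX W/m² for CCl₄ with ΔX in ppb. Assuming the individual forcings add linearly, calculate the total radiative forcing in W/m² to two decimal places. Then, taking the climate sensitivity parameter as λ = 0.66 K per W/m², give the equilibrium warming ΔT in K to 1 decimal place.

ΔF = 6.97 W/m²; ΔT = 4.6 K

CO₂: 5.35 × ln(836/280) = 5.35 × ln(2.98571) = 5.35 × 1.09384 = 5.8520 W/m².
CH₄: 0.036 × (√3347 − √745) = 0.036 × (57.8533 − 27.2947) = 0.036 × 30.5586 = 1.1001 W/m².
CCl₄: Δ = 82 − 1 = 81 ppt = 0.081 ppb; ΔF = 0.17 × 0.081 = 0.0138 W/m².
Total ΔF = 5.8520 + 1.1001 + 0.0138 = 6.9659 W/m².
ΔT = λ ΔF = 0.66 × 6.97 = 4.6002 K.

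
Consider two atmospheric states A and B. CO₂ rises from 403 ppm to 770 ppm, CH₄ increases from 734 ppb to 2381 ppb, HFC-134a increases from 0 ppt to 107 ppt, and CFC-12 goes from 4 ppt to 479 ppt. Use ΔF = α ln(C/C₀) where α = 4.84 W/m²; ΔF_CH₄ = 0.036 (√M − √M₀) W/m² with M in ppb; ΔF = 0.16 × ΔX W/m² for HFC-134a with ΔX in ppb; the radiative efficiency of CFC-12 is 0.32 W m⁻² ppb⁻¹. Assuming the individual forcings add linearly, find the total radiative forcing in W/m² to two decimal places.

ΔF = 4.08 W/m²

CO₂: 4.84 × ln(770/403) = 4.84 × ln(1.91067) = 4.84 × 0.64745 = 3.1337 W/m².
CH₄: 0.036 × (√2381 − √734) = 0.036 × (48.7955 − 27.0924) = 0.036 × 21.7031 = 0.7813 W/m².
HFC-134a: Δ = 107 − 0 = 107 ppt = 0.107 ppb; ΔF = 0.16 × 0.107 = 0.0171 W/m².
CFC-12: Δ = 479 − 4 = 475 ppt = 0.475 ppb; ΔF = 0.32 × 0.475 = 0.1520 W/m².
Total ΔF = 3.1337 + 0.7813 + 0.0171 + 0.1520 = 4.0841 W/m².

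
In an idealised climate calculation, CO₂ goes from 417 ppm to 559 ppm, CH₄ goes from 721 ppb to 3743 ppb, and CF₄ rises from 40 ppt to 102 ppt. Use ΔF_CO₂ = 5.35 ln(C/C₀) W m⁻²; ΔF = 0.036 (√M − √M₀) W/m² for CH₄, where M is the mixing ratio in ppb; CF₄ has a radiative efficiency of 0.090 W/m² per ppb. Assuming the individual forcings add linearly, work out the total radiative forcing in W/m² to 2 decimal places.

CO₂: 5.35 × ln(559/417) = 5.35 × ln(1.34053) = 5.35 × 0.29307 = 1.5679 W/m².
CH₄: 0.036 × (√3743 − √721) = 0.036 × (61.1801 − 26.8514) = 0.036 × 34.3287 = 1.2358 W/m².
CF₄: Δ = 102 − 40 = 62 ppt = 0.062 ppb; ΔF = 0.090 × 0.062 = 0.0056 W/m².
Total ΔF = 1.5679 + 1.2358 + 0.0056 = 2.8093 W/m².

ΔF = 2.81 W/m²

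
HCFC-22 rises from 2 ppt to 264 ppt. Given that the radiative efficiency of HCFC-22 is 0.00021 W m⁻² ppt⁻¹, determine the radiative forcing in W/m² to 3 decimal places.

ΔF = 0.055 W/m²

HCFC-22: ΔF = 0.00021 × (264 − 2) = 0.00021 × 262 = 0.0550 W/m².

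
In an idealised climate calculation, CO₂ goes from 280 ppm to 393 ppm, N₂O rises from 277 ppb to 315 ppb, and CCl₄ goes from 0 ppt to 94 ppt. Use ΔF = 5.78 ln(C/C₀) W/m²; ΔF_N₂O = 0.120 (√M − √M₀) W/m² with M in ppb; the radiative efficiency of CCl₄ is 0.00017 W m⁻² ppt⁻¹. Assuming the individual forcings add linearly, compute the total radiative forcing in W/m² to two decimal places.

ΔF = 2.11 W/m²

CO₂: 5.78 × ln(393/280) = 5.78 × ln(1.40357) = 5.78 × 0.33902 = 1.9595 W/m².
N₂O: 0.120 × (√315 − √277) = 0.120 × (17.7482 − 16.6433) = 0.120 × 1.1049 = 0.1326 W/m².
CCl₄: ΔF = 0.00017 × (94 − 0) = 0.00017 × 94 = 0.0160 W/m².
Total ΔF = 1.9595 + 0.1326 + 0.0160 = 2.1081 W/m².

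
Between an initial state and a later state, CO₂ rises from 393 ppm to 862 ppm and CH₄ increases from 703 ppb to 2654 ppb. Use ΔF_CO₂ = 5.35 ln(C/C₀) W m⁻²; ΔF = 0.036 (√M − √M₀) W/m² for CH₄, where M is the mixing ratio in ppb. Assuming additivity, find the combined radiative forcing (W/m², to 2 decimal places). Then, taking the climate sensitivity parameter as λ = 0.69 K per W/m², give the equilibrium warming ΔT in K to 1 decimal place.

ΔF = 5.10 W/m²; ΔT = 3.5 K

CO₂: 5.35 × ln(862/393) = 5.35 × ln(2.19338) = 5.35 × 0.78544 = 4.2021 W/m².
CH₄: 0.036 × (√2654 − √703) = 0.036 × (51.5170 − 26.5141) = 0.036 × 25.0029 = 0.9001 W/m².
Total ΔF = 4.2021 + 0.9001 = 5.1022 W/m².
ΔT = λ ΔF = 0.69 × 5.10 = 3.5190 K.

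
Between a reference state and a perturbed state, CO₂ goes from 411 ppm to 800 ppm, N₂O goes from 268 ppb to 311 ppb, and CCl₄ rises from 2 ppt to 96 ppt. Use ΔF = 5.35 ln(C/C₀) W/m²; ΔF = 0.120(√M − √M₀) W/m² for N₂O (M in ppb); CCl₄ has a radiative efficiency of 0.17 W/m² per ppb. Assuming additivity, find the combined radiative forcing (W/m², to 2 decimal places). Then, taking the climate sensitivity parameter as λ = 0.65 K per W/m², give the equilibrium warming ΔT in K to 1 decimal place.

CO₂: 5.35 × ln(800/411) = 5.35 × ln(1.94647) = 5.35 × 0.66602 = 3.5632 W/m².
N₂O: 0.120 × (√311 − √268) = 0.120 × (17.6352 − 16.3707) = 0.120 × 1.2645 = 0.1517 W/m².
CCl₄: Δ = 96 − 2 = 94 ppt = 0.094 ppb; ΔF = 0.17 × 0.094 = 0.0160 W/m².
Total ΔF = 3.5632 + 0.1517 + 0.0160 = 3.7309 W/m².
ΔT = λ ΔF = 0.65 × 3.73 = 2.4245 K.

ΔF = 3.73 W/m²; ΔT = 2.4 K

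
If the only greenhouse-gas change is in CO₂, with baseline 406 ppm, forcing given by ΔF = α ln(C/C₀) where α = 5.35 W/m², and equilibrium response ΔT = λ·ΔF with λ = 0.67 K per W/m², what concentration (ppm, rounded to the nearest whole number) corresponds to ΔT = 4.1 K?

C ≈ 1274 ppm

Required forcing: ΔF = ΔT/λ = 4.1/0.67 = 6.1194 W/m².
Then ln(C/406) = ΔF/5.35 = 6.1194/5.35 = 1.14381.
So C = 406 × e^1.14381 = 406 × 3.13870 = 1274.31 ppm.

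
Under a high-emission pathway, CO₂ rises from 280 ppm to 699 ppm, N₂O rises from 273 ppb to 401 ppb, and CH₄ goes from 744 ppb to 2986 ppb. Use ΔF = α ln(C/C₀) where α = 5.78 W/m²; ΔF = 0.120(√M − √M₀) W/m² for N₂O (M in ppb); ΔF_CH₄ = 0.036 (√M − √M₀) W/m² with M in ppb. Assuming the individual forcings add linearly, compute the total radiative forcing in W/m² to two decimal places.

CO₂: 5.78 × ln(699/280) = 5.78 × ln(2.49643) = 5.78 × 0.91486 = 5.2879 W/m².
N₂O: 0.120 × (√401 − √273) = 0.120 × (20.0250 − 16.5227) = 0.120 × 3.5023 = 0.4203 W/m².
CH₄: 0.036 × (√2986 − √744) = 0.036 × (54.6443 − 27.2764) = 0.036 × 27.3679 = 0.9852 W/m².
Total ΔF = 5.2879 + 0.4203 + 0.9852 = 6.6934 W/m².

ΔF = 6.69 W/m²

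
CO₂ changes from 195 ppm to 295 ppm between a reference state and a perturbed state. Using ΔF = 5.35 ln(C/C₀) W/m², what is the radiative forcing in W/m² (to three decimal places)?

ΔF = 2.215 W/m²

CO₂ absorption bands are partially saturated, so forcing scales with the logarithm of the concentration ratio.
CO₂: 5.35 × ln(295/195) = 5.35 × ln(1.51282) = 5.35 × 0.41398 = 2.2148 W/m².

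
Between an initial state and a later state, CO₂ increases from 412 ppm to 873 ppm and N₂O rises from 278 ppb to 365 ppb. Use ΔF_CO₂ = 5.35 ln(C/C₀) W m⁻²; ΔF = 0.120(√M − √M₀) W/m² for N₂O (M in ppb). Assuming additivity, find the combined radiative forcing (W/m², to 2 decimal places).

ΔF = 4.31 W/m²

CO₂: 5.35 × ln(873/412) = 5.35 × ln(2.11893) = 5.35 × 0.75091 = 4.0174 W/m².
N₂O: 0.120 × (√365 − √278) = 0.120 × (19.1050 − 16.6733) = 0.120 × 2.4317 = 0.2918 W/m².
Total ΔF = 4.0174 + 0.2918 = 4.3092 W/m².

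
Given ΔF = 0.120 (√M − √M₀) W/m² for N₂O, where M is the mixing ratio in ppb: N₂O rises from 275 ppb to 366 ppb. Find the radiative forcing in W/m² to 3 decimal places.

N₂O: 0.120 × (√366 − √275) = 0.120 × (19.1311 − 16.5831) = 0.120 × 2.5480 = 0.3058 W/m².

ΔF = 0.306 W/m²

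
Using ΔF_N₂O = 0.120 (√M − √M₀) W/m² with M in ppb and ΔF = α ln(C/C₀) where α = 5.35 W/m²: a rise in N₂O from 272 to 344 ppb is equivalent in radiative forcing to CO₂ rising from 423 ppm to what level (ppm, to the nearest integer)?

C ≈ 443 ppm

N₂O forcing: 0.120 × (√344 − √272) = 0.120 × (18.5472 − 16.4924) = 0.120 × 2.0548 = 0.24658 W/m².
Set 5.35 ln(C/423) = 0.24658: ln(C/423) = 0.24658/5.35 = 0.04609, so C = 423 × e^0.04609 = 423 × 1.04717 = 442.95 ppm.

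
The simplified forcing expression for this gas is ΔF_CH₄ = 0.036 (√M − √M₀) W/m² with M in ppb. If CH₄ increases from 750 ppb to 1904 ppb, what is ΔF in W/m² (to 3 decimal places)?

CH₄: 0.036 × (√1904 − √750) = 0.036 × (43.6348 − 27.3861) = 0.036 × 16.2487 = 0.5850 W/m².

ΔF = 0.585 W/m²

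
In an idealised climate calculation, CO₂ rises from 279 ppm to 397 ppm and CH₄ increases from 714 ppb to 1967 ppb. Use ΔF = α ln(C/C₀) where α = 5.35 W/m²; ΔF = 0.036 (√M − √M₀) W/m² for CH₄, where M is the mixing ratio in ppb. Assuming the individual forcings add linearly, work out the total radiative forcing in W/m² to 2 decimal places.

CO₂: 5.35 × ln(397/279) = 5.35 × ln(1.42294) = 5.35 × 0.35273 = 1.8871 W/m².
CH₄: 0.036 × (√1967 − √714) = 0.036 × (44.3509 − 26.7208) = 0.036 × 17.6301 = 0.6347 W/m².
Total ΔF = 1.8871 + 0.6347 = 2.5218 W/m².

ΔF = 2.52 W/m²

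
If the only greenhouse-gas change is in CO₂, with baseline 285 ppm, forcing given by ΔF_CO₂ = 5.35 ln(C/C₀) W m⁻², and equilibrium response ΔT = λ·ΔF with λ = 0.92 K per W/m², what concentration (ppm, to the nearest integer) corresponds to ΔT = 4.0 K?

C ≈ 642 ppm

Required forcing: ΔF = ΔT/λ = 4.0/0.92 = 4.3478 W/m².
Then ln(C/285) = ΔF/5.35 = 4.3478/5.35 = 0.81267.
So C = 285 × e^0.81267 = 285 × 2.25392 = 642.37 ppm.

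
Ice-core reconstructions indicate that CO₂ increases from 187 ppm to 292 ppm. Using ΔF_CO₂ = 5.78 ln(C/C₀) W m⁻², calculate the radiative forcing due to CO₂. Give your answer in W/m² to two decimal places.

CO₂: 5.78 × ln(292/187) = 5.78 × ln(1.56150) = 5.78 × 0.44565 = 2.5759 W/m².

ΔF = 2.58 W/m²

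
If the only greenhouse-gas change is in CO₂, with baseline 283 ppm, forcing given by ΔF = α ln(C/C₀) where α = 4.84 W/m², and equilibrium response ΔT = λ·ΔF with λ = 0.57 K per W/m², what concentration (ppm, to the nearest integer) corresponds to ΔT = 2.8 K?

C ≈ 781 ppm

Required forcing: ΔF = ΔT/λ = 2.8/0.57 = 4.9123 W/m².
Then ln(C/283) = ΔF/4.84 = 4.9123/4.84 = 1.01494.
So C = 283 × e^1.01494 = 283 × 2.75920 = 780.85 ppm.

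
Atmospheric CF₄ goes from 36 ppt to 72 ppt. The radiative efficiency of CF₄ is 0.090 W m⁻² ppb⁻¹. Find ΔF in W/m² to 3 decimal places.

ΔF = 0.003 W/m²

CF₄: Δ = 72 − 36 = 36 ppt = 0.036 ppb; ΔF = 0.090 × 0.036 = 0.0032 W/m².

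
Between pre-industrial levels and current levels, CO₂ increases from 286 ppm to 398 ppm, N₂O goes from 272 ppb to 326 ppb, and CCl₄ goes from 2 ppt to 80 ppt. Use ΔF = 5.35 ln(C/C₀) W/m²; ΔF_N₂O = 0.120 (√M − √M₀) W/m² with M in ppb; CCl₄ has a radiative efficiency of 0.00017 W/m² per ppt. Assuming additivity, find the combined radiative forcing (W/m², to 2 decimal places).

ΔF = 1.97 W/m²

CO₂: 5.35 × ln(398/286) = 5.35 × ln(1.39161) = 5.35 × 0.33046 = 1.7680 W/m².
N₂O: 0.120 × (√326 − √272) = 0.120 × (18.0555 − 16.4924) = 0.120 × 1.5631 = 0.1876 W/m².
CCl₄: ΔF = 0.00017 × (80 − 2) = 0.00017 × 78 = 0.0133 W/m².
Total ΔF = 1.7680 + 0.1876 + 0.0133 = 1.9689 W/m².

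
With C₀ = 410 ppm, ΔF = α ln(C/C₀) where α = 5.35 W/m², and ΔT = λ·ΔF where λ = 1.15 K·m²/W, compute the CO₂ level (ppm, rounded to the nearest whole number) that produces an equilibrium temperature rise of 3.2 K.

C ≈ 690 ppm

Required forcing: ΔF = ΔT/λ = 3.2/1.15 = 2.7826 W/m².
Then ln(C/410) = ΔF/5.35 = 2.7826/5.35 = 0.52011.
So C = 410 × e^0.52011 = 410 × 1.68221 = 689.71 ppm.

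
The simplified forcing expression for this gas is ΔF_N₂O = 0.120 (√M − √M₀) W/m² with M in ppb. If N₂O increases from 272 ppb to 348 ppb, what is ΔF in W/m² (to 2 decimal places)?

ΔF = 0.26 W/m²

N₂O: 0.120 × (√348 − √272) = 0.120 × (18.6548 − 16.4924) = 0.120 × 2.1624 = 0.2595 W/m².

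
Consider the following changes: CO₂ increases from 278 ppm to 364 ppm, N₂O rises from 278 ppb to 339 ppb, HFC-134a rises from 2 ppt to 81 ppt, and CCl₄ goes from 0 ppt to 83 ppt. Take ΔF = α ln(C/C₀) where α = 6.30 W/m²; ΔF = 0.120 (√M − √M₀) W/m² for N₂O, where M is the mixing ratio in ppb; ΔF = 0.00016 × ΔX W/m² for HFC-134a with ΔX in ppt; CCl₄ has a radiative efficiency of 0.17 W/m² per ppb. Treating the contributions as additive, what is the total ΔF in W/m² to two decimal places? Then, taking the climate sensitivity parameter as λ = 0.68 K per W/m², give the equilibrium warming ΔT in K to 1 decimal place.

ΔF = 1.93 W/m²; ΔT = 1.3 K

CO₂: 6.30 × ln(364/278) = 6.30 × ln(1.30935) = 6.30 × 0.26953 = 1.6980 W/m².
N₂O: 0.120 × (√339 − √278) = 0.120 × (18.4120 − 16.6733) = 0.120 × 1.7387 = 0.2086 W/m².
HFC-134a: ΔF = 0.00016 × (81 − 2) = 0.00016 × 79 = 0.0126 W/m².
CCl₄: Δ = 83 − 0 = 83 ppt = 0.083 ppb; ΔF = 0.17 × 0.083 = 0.0141 W/m².
Total ΔF = 1.6980 + 0.2086 + 0.0126 + 0.0141 = 1.9333 W/m².
ΔT = λ ΔF = 0.68 × 1.93 = 1.3124 K.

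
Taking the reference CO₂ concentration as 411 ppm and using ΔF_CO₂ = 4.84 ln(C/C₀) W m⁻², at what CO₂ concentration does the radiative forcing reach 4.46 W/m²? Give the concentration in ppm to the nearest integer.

C ≈ 1033 ppm

Set 4.84 ln(C/411) = 4.46, so ln(C/411) = 4.46/4.84 = 0.92149.
Then C/411 = e^0.92149 = 2.51303, giving C = 411 × 2.51303 = 1032.86 ppm.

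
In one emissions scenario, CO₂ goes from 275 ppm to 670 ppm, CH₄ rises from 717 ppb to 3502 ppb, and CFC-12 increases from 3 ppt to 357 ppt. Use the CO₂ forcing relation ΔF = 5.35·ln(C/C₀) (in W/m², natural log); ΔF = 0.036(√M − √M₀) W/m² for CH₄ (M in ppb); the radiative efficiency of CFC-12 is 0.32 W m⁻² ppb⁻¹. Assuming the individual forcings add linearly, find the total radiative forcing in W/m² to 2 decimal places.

CO₂: 5.35 × ln(670/275) = 5.35 × ln(2.43636) = 5.35 × 0.89051 = 4.7642 W/m².
CH₄: 0.036 × (√3502 − √717) = 0.036 × (59.1777 − 26.7769) = 0.036 × 32.4008 = 1.1664 W/m².
CFC-12: Δ = 357 − 3 = 354 ppt = 0.354 ppb; ΔF = 0.32 × 0.354 = 0.1133 W/m².
Total ΔF = 4.7642 + 1.1664 + 0.1133 = 6.0439 W/m².

ΔF = 6.04 W/m²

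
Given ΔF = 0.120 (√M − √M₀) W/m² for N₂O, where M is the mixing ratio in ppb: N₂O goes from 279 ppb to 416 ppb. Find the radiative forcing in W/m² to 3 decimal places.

N₂O: 0.120 × (√416 − √279) = 0.120 × (20.3961 − 16.7033) = 0.120 × 3.6928 = 0.4431 W/m².

ΔF = 0.443 W/m²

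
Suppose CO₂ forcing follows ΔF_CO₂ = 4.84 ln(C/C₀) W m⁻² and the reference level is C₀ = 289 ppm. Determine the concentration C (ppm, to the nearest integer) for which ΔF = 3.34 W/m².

C ≈ 576 ppm

Set 4.84 ln(C/289) = 3.34, so ln(C/289) = 3.34/4.84 = 0.69008.
Then C/289 = e^0.69008 = 1.99388, giving C = 289 × 1.99388 = 576.23 ppm.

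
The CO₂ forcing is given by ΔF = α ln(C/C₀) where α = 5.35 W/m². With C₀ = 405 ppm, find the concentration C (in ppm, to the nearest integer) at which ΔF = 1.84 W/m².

C ≈ 571 ppm

Set 5.35 ln(C/405) = 1.84, so ln(C/405) = 1.84/5.35 = 0.34393.
Then C/405 = e^0.34393 = 1.41048, giving C = 405 × 1.41048 = 571.24 ppm.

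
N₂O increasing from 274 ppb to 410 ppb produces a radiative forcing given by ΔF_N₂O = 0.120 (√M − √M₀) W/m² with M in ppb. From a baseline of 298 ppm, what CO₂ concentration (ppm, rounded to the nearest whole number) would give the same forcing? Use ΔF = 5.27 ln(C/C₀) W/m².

C ≈ 324 ppm

N₂O forcing: 0.120 × (√410 − √274) = 0.120 × (20.2485 − 16.5529) = 0.120 × 3.6956 = 0.44347 W/m².
Set 5.27 ln(C/298) = 0.44347: ln(C/298) = 0.44347/5.27 = 0.08415, so C = 298 × e^0.08415 = 298 × 1.08779 = 324.16 ppm.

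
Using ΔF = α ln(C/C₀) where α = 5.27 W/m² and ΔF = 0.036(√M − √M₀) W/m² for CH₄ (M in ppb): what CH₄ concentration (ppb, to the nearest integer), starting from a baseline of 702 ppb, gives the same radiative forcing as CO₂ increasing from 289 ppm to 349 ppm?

CO₂ forcing: 5.27 × ln(349/289) = 5.27 × 0.188645 = 0.99416 W/m².
Set 0.036(√M − √702) = 0.99416: √M = 0.99416/0.036 + √702 = 27.6156 + 26.4953 = 54.1109.
M = (54.1109)² = 2927.99 ppb.

M ≈ 2928 ppb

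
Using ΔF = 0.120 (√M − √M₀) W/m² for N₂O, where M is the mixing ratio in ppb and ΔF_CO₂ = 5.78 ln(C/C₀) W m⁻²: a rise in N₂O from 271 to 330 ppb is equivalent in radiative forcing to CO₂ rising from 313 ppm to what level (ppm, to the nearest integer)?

N₂O forcing: 0.120 × (√330 − √271) = 0.120 × (18.1659 − 16.4621) = 0.120 × 1.7038 = 0.20446 W/m².
Set 5.78 ln(C/313) = 0.20446: ln(C/313) = 0.20446/5.78 = 0.03537, so C = 313 × e^0.03537 = 313 × 1.03600 = 324.27 ppm.

C ≈ 324 ppm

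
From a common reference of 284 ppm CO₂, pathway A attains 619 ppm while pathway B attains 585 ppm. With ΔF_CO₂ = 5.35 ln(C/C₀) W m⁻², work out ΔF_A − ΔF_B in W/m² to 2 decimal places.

ΔF_A − ΔF_B = 0.30 W/m²

ΔF_A = 5.35 ln(619/284) = 5.35 × 0.77913 = 4.1683 W/m².
ΔF_B = 5.35 ln(585/284) = 5.35 × 0.72264 = 3.8661 W/m².
Difference: 4.1683 − 3.8661 = 0.3022 W/m².
(Equivalently, ΔF_A − ΔF_B = 5.35 ln(619/585) = 5.35 × 0.05649 = 0.3022 W/m².)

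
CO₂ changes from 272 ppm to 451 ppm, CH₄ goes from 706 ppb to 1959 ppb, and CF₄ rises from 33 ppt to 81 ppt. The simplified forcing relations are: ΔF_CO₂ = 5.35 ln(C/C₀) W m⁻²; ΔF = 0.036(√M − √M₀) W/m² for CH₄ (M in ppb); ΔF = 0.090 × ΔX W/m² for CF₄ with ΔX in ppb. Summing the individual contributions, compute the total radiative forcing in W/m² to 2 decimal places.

ΔF = 3.35 W/m²

CO₂: 5.35 × ln(451/272) = 5.35 × ln(1.65809) = 5.35 × 0.50567 = 2.7053 W/m².
CH₄: 0.036 × (√1959 − √706) = 0.036 × (44.2606 − 26.5707) = 0.036 × 17.6899 = 0.6368 W/m².
CF₄: Δ = 81 − 33 = 48 ppt = 0.048 ppb; ΔF = 0.090 × 0.048 = 0.0043 W/m².
Total ΔF = 2.7053 + 0.6368 + 0.0043 = 3.3464 W/m².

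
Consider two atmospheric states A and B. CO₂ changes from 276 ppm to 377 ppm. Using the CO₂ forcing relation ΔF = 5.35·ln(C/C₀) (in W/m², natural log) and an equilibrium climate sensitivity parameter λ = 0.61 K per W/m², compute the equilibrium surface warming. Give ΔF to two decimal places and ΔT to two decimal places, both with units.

ΔF = 1.67 W/m²; ΔT = 1.02 K

CO₂: 5.35 × ln(377/276) = 5.35 × ln(1.36594) = 5.35 × 0.31184 = 1.6683 W/m².
ΔT = λ ΔF = 0.61 × 1.67 = 1.0187 K.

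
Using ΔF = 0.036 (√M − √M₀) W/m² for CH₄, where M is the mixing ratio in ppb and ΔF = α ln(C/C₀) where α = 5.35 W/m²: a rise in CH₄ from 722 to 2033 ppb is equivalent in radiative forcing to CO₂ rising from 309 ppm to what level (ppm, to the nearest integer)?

C ≈ 349 ppm

CH₄ forcing: 0.036 × (√2033 − √722) = 0.036 × (45.0888 − 26.8701) = 0.036 × 18.2187 = 0.65587 W/m².
Set 5.35 ln(C/309) = 0.65587: ln(C/309) = 0.65587/5.35 = 0.12259, so C = 309 × e^0.12259 = 309 × 1.13042 = 349.30 ppm.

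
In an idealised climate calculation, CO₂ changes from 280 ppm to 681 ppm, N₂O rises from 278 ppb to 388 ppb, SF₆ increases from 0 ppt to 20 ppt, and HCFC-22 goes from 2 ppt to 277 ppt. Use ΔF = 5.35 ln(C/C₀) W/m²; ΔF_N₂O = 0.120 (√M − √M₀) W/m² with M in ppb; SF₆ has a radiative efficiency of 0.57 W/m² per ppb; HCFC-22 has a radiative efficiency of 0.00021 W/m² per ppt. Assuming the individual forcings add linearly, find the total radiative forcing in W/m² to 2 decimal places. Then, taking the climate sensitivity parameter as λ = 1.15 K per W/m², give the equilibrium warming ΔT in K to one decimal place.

CO₂: 5.35 × ln(681/280) = 5.35 × ln(2.43214) = 5.35 × 0.88877 = 4.7549 W/m².
N₂O: 0.120 × (√388 − √278) = 0.120 × (19.6977 − 16.6733) = 0.120 × 3.0244 = 0.3629 W/m².
SF₆: Δ = 20 − 0 = 20 ppt = 0.020 ppb; ΔF = 0.57 × 0.020 = 0.0114 W/m².
HCFC-22: ΔF = 0.00021 × (277 − 2) = 0.00021 × 275 = 0.0578 W/m².
Total ΔF = 4.7549 + 0.3629 + 0.0114 + 0.0578 = 5.1870 W/m².
ΔT = λ ΔF = 1.15 × 5.19 = 5.9685 K.

ΔF = 5.19 W/m²; ΔT = 6.0 K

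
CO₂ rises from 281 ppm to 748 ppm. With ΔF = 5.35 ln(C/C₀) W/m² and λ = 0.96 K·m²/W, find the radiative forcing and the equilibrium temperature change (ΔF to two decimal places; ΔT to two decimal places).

ΔF = 5.24 W/m²; ΔT = 5.03 K

CO₂: 5.35 × ln(748/281) = 5.35 × ln(2.66192) = 5.35 × 0.97905 = 5.2379 W/m².
ΔT = λ ΔF = 0.96 × 5.24 = 5.0304 K.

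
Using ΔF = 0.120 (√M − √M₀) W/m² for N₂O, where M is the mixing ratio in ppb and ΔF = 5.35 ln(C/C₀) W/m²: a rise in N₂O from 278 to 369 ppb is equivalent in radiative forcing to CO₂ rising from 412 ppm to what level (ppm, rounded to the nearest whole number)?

N₂O forcing: 0.120 × (√369 − √278) = 0.120 × (19.2094 − 16.6733) = 0.120 × 2.5361 = 0.30433 W/m².
Set 5.35 ln(C/412) = 0.30433: ln(C/412) = 0.30433/5.35 = 0.05688, so C = 412 × e^0.05688 = 412 × 1.05853 = 436.11 ppm.

C ≈ 436 ppm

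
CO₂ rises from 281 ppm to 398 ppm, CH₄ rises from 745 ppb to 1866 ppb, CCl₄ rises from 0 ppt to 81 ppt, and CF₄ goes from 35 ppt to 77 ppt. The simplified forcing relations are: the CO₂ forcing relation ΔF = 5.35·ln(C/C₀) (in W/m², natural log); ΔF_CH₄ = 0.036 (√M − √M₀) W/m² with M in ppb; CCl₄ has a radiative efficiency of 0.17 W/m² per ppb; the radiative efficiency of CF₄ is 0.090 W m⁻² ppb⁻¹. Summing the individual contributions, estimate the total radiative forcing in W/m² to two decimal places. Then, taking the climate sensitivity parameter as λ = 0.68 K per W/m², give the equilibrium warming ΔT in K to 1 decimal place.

CO₂: 5.35 × ln(398/281) = 5.35 × ln(1.41637) = 5.35 × 0.34810 = 1.8623 W/m².
CH₄: 0.036 × (√1866 − √745) = 0.036 × (43.1972 − 27.2947) = 0.036 × 15.9025 = 0.5725 W/m².
CCl₄: Δ = 81 − 0 = 81 ppt = 0.081 ppb; ΔF = 0.17 × 0.081 = 0.0138 W/m².
CF₄: Δ = 77 − 35 = 42 ppt = 0.042 ppb; ΔF = 0.090 × 0.042 = 0.0038 W/m².
Total ΔF = 1.8623 + 0.5725 + 0.0138 + 0.0038 = 2.4524 W/m².
ΔT = λ ΔF = 0.68 × 2.45 = 1.6660 K.

ΔF = 2.45 W/m²; ΔT = 1.7 K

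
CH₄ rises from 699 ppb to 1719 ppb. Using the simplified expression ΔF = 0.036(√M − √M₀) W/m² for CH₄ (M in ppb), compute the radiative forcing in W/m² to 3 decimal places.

ΔF = 0.541 W/m²

CH₄: 0.036 × (√1719 − √699) = 0.036 × (41.4608 − 26.4386) = 0.036 × 15.0222 = 0.5408 W/m².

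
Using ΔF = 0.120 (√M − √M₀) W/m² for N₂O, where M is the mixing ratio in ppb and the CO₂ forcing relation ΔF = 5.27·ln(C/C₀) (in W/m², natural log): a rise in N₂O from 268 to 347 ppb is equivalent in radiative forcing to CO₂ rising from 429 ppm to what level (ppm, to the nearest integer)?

N₂O forcing: 0.120 × (√347 − √268) = 0.120 × (18.6279 − 16.3707) = 0.120 × 2.2572 = 0.27086 W/m².
Set 5.27 ln(C/429) = 0.27086: ln(C/429) = 0.27086/5.27 = 0.05140, so C = 429 × e^0.05140 = 429 × 1.05274 = 451.63 ppm.

C ≈ 452 ppm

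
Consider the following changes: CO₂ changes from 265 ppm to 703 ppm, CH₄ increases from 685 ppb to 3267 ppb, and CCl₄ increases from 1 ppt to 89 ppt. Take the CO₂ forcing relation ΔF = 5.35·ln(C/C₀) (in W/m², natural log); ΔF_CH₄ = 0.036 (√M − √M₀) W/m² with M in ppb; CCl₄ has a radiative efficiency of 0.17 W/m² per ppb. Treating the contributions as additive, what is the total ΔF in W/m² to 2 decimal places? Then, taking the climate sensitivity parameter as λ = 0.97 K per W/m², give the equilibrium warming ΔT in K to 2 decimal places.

CO₂: 5.35 × ln(703/265) = 5.35 × ln(2.65283) = 5.35 × 0.97563 = 5.2196 W/m².
CH₄: 0.036 × (√3267 − √685) = 0.036 × (57.1577 − 26.1725) = 0.036 × 30.9852 = 1.1155 W/m².
CCl₄: Δ = 89 − 1 = 88 ppt = 0.088 ppb; ΔF = 0.17 × 0.088 = 0.0150 W/m².
Total ΔF = 5.2196 + 1.1155 + 0.0150 = 6.3501 W/m².
ΔT = λ ΔF = 0.97 × 6.35 = 6.1595 K.

ΔF = 6.35 W/m²; ΔT = 6.16 K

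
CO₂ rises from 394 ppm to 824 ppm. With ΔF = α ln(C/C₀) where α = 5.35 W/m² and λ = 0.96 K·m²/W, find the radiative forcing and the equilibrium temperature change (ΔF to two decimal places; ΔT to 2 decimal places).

ΔF = 3.95 W/m²; ΔT = 3.79 K

CO₂: 5.35 × ln(824/394) = 5.35 × ln(2.09137) = 5.35 × 0.73782 = 3.9473 W/m².
ΔT = λ ΔF = 0.96 × 3.95 = 3.7920 K.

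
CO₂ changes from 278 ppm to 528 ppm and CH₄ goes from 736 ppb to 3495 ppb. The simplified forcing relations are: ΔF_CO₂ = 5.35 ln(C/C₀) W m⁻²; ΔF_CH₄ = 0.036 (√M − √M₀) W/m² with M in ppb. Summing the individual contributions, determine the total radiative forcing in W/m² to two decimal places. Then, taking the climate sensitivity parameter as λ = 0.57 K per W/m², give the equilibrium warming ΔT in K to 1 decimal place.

ΔF = 4.58 W/m²; ΔT = 2.6 K

CO₂: 5.35 × ln(528/278) = 5.35 × ln(1.89928) = 5.35 × 0.64147 = 3.4319 W/m².
CH₄: 0.036 × (√3495 − √736) = 0.036 × (59.1185 − 27.1293) = 0.036 × 31.9892 = 1.1516 W/m².
Total ΔF = 3.4319 + 1.1516 = 4.5835 W/m².
ΔT = λ ΔF = 0.57 × 4.58 = 2.6106 K.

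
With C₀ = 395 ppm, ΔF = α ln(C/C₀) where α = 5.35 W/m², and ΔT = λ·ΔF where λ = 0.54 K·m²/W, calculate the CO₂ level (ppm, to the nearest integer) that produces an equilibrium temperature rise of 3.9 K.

Required forcing: ΔF = ΔT/λ = 3.9/0.54 = 7.2222 W/m².
Then ln(C/395) = ΔF/5.35 = 7.2222/5.35 = 1.34994.
So C = 395 × e^1.34994 = 395 × 3.85719 = 1523.59 ppm.

C ≈ 1524 ppm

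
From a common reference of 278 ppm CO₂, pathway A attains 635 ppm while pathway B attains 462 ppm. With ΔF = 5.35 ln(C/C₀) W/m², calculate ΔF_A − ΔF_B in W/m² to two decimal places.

ΔF_A − ΔF_B = 1.70 W/m²

ΔF_A = 5.35 ln(635/278) = 5.35 × 0.82600 = 4.4191 W/m².
ΔF_B = 5.35 ln(462/278) = 5.35 × 0.50794 = 2.7175 W/m².
Difference: 4.4191 − 2.7175 = 1.7016 W/m².
(Equivalently, ΔF_A − ΔF_B = 5.35 ln(635/462) = 5.35 × 0.31806 = 1.7016 W/m².)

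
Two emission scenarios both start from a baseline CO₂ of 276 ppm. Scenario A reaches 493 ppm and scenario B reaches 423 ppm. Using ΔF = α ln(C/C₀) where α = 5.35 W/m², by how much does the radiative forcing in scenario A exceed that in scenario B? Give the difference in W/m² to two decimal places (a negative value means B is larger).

ΔF_A − ΔF_B = 0.82 W/m²

ΔF_A = 5.35 ln(493/276) = 5.35 × 0.58011 = 3.1036 W/m².
ΔF_B = 5.35 ln(423/276) = 5.35 × 0.42697 = 2.2843 W/m².
Difference: 3.1036 − 2.2843 = 0.8193 W/m².
(Equivalently, ΔF_A − ΔF_B = 5.35 ln(493/423) = 5.35 × 0.15314 = 0.8193 W/m².)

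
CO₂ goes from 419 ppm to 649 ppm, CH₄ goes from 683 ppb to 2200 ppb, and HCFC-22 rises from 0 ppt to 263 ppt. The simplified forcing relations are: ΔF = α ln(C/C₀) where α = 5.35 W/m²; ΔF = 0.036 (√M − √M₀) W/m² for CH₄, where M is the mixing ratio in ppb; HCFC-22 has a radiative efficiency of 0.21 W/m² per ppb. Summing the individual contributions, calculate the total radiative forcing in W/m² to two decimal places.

ΔF = 3.14 W/m²

CO₂: 5.35 × ln(649/419) = 5.35 × ln(1.54893) = 5.35 × 0.43756 = 2.3409 W/m².
CH₄: 0.036 × (√2200 − √683) = 0.036 × (46.9042 − 26.1343) = 0.036 × 20.7699 = 0.7477 W/m².
HCFC-22: Δ = 263 − 0 = 263 ppt = 0.263 ppb; ΔF = 0.21 × 0.263 = 0.0552 W/m².
Total ΔF = 2.3409 + 0.7477 + 0.0552 = 3.1438 W/m².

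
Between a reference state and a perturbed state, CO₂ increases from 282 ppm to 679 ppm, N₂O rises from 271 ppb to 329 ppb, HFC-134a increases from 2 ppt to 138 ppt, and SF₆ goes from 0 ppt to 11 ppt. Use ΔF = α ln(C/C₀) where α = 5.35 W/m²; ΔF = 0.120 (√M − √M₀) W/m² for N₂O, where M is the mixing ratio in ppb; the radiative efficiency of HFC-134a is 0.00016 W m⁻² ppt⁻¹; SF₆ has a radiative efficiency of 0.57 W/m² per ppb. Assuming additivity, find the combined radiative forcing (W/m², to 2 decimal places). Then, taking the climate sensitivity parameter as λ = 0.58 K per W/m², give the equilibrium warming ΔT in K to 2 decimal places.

ΔF = 4.93 W/m²; ΔT = 2.86 K

CO₂: 5.35 × ln(679/282) = 5.35 × ln(2.40780) = 5.35 × 0.87871 = 4.7011 W/m².
N₂O: 0.120 × (√329 − √271) = 0.120 × (18.1384 − 16.4621) = 0.120 × 1.6763 = 0.2012 W/m².
HFC-134a: ΔF = 0.00016 × (138 − 2) = 0.00016 × 136 = 0.0218 W/m².
SF₆: Δ = 11 − 0 = 11 ppt = 0.011 ppb; ΔF = 0.57 × 0.011 = 0.0063 W/m².
Total ΔF = 4.7011 + 0.2012 + 0.0218 + 0.0063 = 4.9304 W/m².
ΔT = λ ΔF = 0.58 × 4.93 = 2.8594 K.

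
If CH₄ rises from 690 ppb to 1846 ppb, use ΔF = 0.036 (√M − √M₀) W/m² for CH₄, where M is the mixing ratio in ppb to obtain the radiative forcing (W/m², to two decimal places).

ΔF = 0.60 W/m²

CH₄: 0.036 × (√1846 − √690) = 0.036 × (42.9651 − 26.2679) = 0.036 × 16.6972 = 0.6011 W/m².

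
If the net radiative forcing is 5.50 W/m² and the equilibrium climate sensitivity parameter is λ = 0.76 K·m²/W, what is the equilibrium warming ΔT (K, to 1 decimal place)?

ΔT = 4.2 K

ΔT = λ ΔF = 0.76 × 5.50 = 4.1800 K.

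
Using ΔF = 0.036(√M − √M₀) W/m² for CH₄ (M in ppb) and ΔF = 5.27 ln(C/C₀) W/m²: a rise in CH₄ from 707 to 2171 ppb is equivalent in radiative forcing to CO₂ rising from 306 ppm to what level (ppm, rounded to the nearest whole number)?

CH₄ forcing: 0.036 × (√2171 − √707) = 0.036 × (46.5940 − 26.5895) = 0.036 × 20.0045 = 0.72016 W/m².
Set 5.27 ln(C/306) = 0.72016: ln(C/306) = 0.72016/5.27 = 0.13665, so C = 306 × e^0.13665 = 306 × 1.14643 = 350.81 ppm.

C ≈ 351 ppm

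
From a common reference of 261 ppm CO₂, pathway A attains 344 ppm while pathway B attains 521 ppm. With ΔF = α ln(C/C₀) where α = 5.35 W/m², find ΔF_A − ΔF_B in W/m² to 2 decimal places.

ΔF_A = 5.35 ln(344/261) = 5.35 × 0.27612 = 1.4772 W/m².
ΔF_B = 5.35 ln(521/261) = 5.35 × 0.69123 = 3.6981 W/m².
Difference: 1.4772 − 3.6981 = -2.2209 W/m².

ΔF_A − ΔF_B = -2.22 W/m²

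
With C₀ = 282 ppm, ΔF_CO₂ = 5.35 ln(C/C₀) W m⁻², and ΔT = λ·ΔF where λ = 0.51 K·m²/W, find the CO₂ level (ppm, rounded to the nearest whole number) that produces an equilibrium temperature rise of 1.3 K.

Required forcing: ΔF = ΔT/λ = 1.3/0.51 = 2.5490 W/m².
Then ln(C/282) = ΔF/5.35 = 2.5490/5.35 = 0.47645.
So C = 282 × e^0.47645 = 282 × 1.61035 = 454.12 ppm.

C ≈ 454 ppm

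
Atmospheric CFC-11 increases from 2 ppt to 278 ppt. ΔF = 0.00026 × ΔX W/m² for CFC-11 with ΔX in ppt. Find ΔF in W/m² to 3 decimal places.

ΔF = 0.072 W/m²

CFC-11: ΔF = 0.00026 × (278 − 2) = 0.00026 × 276 = 0.0718 W/m².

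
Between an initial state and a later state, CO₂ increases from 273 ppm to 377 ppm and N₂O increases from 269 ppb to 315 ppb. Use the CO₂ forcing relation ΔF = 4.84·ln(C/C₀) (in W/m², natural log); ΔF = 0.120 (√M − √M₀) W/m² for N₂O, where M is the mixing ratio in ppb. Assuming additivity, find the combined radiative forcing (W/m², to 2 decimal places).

CO₂: 4.84 × ln(377/273) = 4.84 × ln(1.38095) = 4.84 × 0.32277 = 1.5622 W/m².
N₂O: 0.120 × (√315 − √269) = 0.120 × (17.7482 − 16.4012) = 0.120 × 1.3470 = 0.1616 W/m².
Total ΔF = 1.5622 + 0.1616 = 1.7238 W/m².

ΔF = 1.72 W/m²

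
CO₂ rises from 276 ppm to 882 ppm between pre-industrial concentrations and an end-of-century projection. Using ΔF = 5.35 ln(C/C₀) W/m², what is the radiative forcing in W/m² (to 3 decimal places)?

CO₂ absorption bands are partially saturated, so forcing scales with the logarithm of the concentration ratio.
CO₂: 5.35 × ln(882/276) = 5.35 × ln(3.19565) = 5.35 × 1.16179 = 6.2156 W/m².

ΔF = 6.216 W/m²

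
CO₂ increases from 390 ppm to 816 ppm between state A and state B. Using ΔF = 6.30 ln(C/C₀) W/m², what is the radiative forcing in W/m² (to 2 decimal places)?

ΔF = 4.65 W/m²

CO₂: 6.30 × ln(816/390) = 6.30 × ln(2.09231) = 6.30 × 0.73827 = 4.6511 W/m².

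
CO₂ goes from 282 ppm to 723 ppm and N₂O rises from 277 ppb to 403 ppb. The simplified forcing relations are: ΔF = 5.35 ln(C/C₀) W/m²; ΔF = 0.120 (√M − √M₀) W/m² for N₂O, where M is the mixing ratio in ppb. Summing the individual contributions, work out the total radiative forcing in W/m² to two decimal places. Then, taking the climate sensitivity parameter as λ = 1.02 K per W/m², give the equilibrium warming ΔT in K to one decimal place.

CO₂: 5.35 × ln(723/282) = 5.35 × ln(2.56383) = 5.35 × 0.94150 = 5.0370 W/m².
N₂O: 0.120 × (√403 − √277) = 0.120 × (20.0749 − 16.6433) = 0.120 × 3.4316 = 0.4118 W/m².
Total ΔF = 5.0370 + 0.4118 = 5.4488 W/m².
ΔT = λ ΔF = 1.02 × 5.45 = 5.5590 K.

ΔF = 5.45 W/m²; ΔT = 5.6 K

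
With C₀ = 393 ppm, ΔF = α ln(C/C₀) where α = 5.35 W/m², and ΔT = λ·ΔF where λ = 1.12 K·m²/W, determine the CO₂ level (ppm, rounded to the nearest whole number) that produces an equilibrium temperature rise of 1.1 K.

C ≈ 472 ppm

Required forcing: ΔF = ΔT/λ = 1.1/1.12 = 0.9821 W/m².
Then ln(C/393) = ΔF/5.35 = 0.9821/5.35 = 0.18357.
So C = 393 × e^0.18357 = 393 × 1.20150 = 472.19 ppm.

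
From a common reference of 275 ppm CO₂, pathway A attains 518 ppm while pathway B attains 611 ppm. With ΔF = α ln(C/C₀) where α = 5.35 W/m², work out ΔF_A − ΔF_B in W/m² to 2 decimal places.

ΔF_A = 5.35 ln(518/275) = 5.35 × 0.63320 = 3.3876 W/m².
ΔF_B = 5.35 ln(611/275) = 5.35 × 0.79833 = 4.2711 W/m².
Difference: 3.3876 − 4.2711 = -0.8835 W/m².

ΔF_A − ΔF_B = -0.88 W/m²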